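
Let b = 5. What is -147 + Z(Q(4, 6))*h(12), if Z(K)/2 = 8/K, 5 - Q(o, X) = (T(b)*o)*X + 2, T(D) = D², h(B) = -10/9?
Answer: -789671/5373 ≈ -146.97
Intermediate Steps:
h(B) = -10/9 (h(B) = -10*⅑ = -10/9)
Q(o, X) = 3 - 25*X*o (Q(o, X) = 5 - ((5²*o)*X + 2) = 5 - ((25*o)*X + 2) = 5 - (25*X*o + 2) = 5 - (2 + 25*X*o) = 5 + (-2 - 25*X*o) = 3 - 25*X*o)
Z(K) = 16/K (Z(K) = 2*(8/K) = 16/K)
-147 + Z(Q(4, 6))*h(12) = -147 + (16/(3 - 25*6*4))*(-10/9) = -147 + (16/(3 - 600))*(-10/9) = -147 + (16/(-597))*(-10/9) = -147 + (16*(-1/597))*(-10/9) = -147 - 16/597*(-10/9) = -147 + 160/5373 = -789671/5373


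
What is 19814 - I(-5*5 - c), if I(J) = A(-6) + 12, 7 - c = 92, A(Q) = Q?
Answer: 19808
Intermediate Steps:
c = -85 (c = 7 - 1*92 = 7 - 92 = -85)
I(J) = 6 (I(J) = -6 + 12 = 6)
19814 - I(-5*5 - c) = 19814 - 1*6 = 19814 - 6 = 19808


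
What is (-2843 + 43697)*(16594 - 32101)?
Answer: -633522978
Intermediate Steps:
(-2843 + 43697)*(16594 - 32101) = 40854*(-15507) = -633522978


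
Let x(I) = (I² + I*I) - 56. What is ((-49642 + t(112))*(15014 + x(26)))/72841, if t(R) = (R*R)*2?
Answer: -400475740/72841 ≈ -5497.9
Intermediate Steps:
t(R) = 2*R² (t(R) = R²*2 = 2*R²)
x(I) = -56 + 2*I² (x(I) = (I² + I²) - 56 = 2*I² - 56 = -56 + 2*I²)
((-49642 + t(112))*(15014 + x(26)))/72841 = ((-49642 + 2*112²)*(15014 + (-56 + 2*26²)))/72841 = ((-49642 + 2*12544)*(15014 + (-56 + 2*676)))*(1/72841) = ((-49642 + 25088)*(15014 + (-56 + 1352)))*(1/72841) = -24554*(15014 + 1296)*(1/72841) = -24554*16310*(1/72841) = -400475740*1/72841 = -400475740/72841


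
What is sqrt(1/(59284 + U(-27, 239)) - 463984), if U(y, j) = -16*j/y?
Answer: I*sqrt(298619473466281423)/802246 ≈ 681.16*I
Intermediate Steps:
U(y, j) = -16*j/y
sqrt(1/(59284 + U(-27, 239)) - 463984) = sqrt(1/(59284 - 16*239/(-27)) - 463984) = sqrt(1/(59284 - 16*239*(-1/27)) - 463984) = sqrt(1/(59284 + 3824/27) - 463984) = sqrt(1/(1604492/27) - 463984) = sqrt(27/1604492 - 463984) = sqrt(-744458616101/1604492) = I*sqrt(298619473466281423)/802246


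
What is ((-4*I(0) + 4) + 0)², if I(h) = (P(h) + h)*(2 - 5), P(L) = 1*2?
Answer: 784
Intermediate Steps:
P(L) = 2
I(h) = -6 - 3*h (I(h) = (2 + h)*(2 - 5) = (2 + h)*(-3) = -6 - 3*h)
((-4*I(0) + 4) + 0)² = ((-4*(-6 - 3*0) + 4) + 0)² = ((-4*(-6 + 0) + 4) + 0)² = ((-4*(-6) + 4) + 0)² = ((24 + 4) + 0)² = (28 + 0)² = 28² = 784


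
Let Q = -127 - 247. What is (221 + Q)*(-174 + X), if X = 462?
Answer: -44064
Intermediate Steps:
Q = -374
(221 + Q)*(-174 + X) = (221 - 374)*(-174 + 462) = -153*288 = -44064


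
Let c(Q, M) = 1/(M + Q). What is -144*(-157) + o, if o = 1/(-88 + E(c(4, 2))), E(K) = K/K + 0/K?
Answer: 1966895/87 ≈ 22608.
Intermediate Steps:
E(K) = 1 (E(K) = 1 + 0 = 1)
o = -1/87 (o = 1/(-88 + 1) = 1/(-87) = -1/87 ≈ -0.011494)
-144*(-157) + o = -144*(-157) - 1/87 = 22608 - 1/87 = 1966895/87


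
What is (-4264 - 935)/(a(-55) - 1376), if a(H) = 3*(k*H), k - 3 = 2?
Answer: 5199/2201 ≈ 2.3621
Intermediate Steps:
k = 5 (k = 3 + 2 = 5)
a(H) = 15*H (a(H) = 3*(5*H) = 15*H)
(-4264 - 935)/(a(-55) - 1376) = (-4264 - 935)/(15*(-55) - 1376) = -5199/(-825 - 1376) = -5199/(-2201) = -5199*(-1/2201) = 5199/2201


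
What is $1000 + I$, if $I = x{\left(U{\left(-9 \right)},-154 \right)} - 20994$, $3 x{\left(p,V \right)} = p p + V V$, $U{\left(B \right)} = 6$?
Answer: $- \frac{36230}{3} \approx -12077.0$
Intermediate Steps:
$x{\left(p,V \right)} = \frac{V^{2}}{3} + \frac{p^{2}}{3}$ ($x{\left(p,V \right)} = \frac{p p + V V}{3} = \frac{p^{2} + V^{2}}{3} = \frac{V^{2} + p^{2}}{3} = \frac{V^{2}}{3} + \frac{p^{2}}{3}$)
$I = - \frac{39230}{3}$ ($I = \left(\frac{\left(-154\right)^{2}}{3} + \frac{6^{2}}{3}\right) - 20994 = \left(\frac{1}{3} \cdot 23716 + \frac{1}{3} \cdot 36\right) - 20994 = \left(\frac{23716}{3} + 12\right) - 20994 = \frac{23752}{3} - 20994 = - \frac{39230}{3} \approx -13077.0$)
$1000 + I = 1000 - \frac{39230}{3} = - \frac{36230}{3}$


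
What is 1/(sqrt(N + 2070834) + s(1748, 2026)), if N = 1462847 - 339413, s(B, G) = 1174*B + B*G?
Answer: 1398400/7822089441433 - sqrt(798567)/15644178882866 ≈ 1.7872e-7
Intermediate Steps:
N = 1123434
1/(sqrt(N + 2070834) + s(1748, 2026)) = 1/(sqrt(1123434 + 2070834) + 1748*(1174 + 2026)) = 1/(sqrt(3194268) + 1748*3200) = 1/(2*sqrt(798567) + 5593600) = 1/(5593600 + 2*sqrt(798567))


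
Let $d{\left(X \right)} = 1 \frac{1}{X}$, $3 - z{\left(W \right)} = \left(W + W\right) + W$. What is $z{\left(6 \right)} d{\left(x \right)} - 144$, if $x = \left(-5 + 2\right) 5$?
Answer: $-143$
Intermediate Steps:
$z{\left(W \right)} = 3 - 3 W$ ($z{\left(W \right)} = 3 - \left(\left(W + W\right) + W\right) = 3 - \left(2 W + W\right) = 3 - 3 W$)
$x = -15$ ($x = \left(-3\right) 5 = -15$)
$d{\left(X \right)} = \frac{1}{X}$
$z{\left(6 \right)} d{\left(x \right)} - 144 = \frac{3 - 18}{-15} - 144 = \left(3 - 18\right) \left(- \frac{1}{15}\right) - 144 = \left(-15\right) \left(- \frac{1}{15}\right) - 144 = 1 - 144 = -143$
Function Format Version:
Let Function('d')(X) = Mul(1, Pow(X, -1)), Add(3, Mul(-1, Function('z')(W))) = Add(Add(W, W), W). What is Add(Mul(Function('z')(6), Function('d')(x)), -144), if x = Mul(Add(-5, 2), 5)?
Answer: -143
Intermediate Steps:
Function('z')(W) = Add(3, Mul(-3, W)) (Function('z')(W) = Add(3, Mul(-1, Add(Add(W, W), W))) = Add(3, Mul(-1, Add(Mul(2, W), W))) = Add(3, Mul(-1, Mul(3, W))) = Add(3, Mul(-3, W)))
x = -15 (x = Mul(-3, 5) = -15)
Function('d')(X) = Pow(X, -1)
Add(Mul(Function('z')(6), Function('d')(x)), -144) = Add(Mul(Add(3, Mul(-3, 6)), Pow(-15, -1)), -144) = Add(Mul(Add(3, -18), Rational(-1, 15)), -144) = Add(Mul(-15, Rational(-1, 15)), -144) = Add(1, -144) = -143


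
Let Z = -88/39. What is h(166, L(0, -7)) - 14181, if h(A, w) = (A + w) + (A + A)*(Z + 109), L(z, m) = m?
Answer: 835258/39 ≈ 21417.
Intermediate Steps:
Z = -88/39 (Z = -88*1/39 = -88/39 ≈ -2.2564)
h(A, w) = w + 8365*A/39 (h(A, w) = (A + w) + (A + A)*(-88/39 + 109) = (A + w) + (2*A)*(4163/39) = (A + w) + 8326*A/39 = w + 8365*A/39)
h(166, L(0, -7)) - 14181 = (-7 + (8365/39)*166) - 14181 = (-7 + 1388590/39) - 14181 = 1388317/39 - 14181 = 835258/39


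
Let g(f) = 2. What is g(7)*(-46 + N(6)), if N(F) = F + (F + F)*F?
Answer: 64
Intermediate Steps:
N(F) = F + 2*F² (N(F) = F + (2*F)*F = F + 2*F²)
g(7)*(-46 + N(6)) = 2*(-46 + 6*(1 + 2*6)) = 2*(-46 + 6*(1 + 12)) = 2*(-46 + 6*13) = 2*(-46 + 78) = 2*32 = 64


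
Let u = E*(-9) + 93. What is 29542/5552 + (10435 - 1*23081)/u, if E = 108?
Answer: 48089005/2440104 ≈ 19.708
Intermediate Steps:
u = -879 (u = 108*(-9) + 93 = -972 + 93 = -879)
29542/5552 + (10435 - 1*23081)/u = 29542/5552 + (10435 - 1*23081)/(-879) = 29542*(1/5552) + (10435 - 23081)*(-1/879) = 14771/2776 - 12646*(-1/879) = 14771/2776 + 12646/879 = 48089005/2440104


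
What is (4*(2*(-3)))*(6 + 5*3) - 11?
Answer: -515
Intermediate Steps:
(4*(2*(-3)))*(6 + 5*3) - 11 = (4*(-6))*(6 + 15) - 11 = -24*21 - 11 = -504 - 11 = -515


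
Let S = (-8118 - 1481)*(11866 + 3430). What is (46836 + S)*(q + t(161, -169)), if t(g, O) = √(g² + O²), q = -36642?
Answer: 5378293266456 - 146779468*√54482 ≈ 5.3440e+12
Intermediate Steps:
t(g, O) = √(O² + g²)
S = -146826304 (S = -9599*15296 = -146826304)
(46836 + S)*(q + t(161, -169)) = (46836 - 146826304)*(-36642 + √((-169)² + 161²)) = -146779468*(-36642 + √(28561 + 25921)) = -146779468*(-36642 + √54482) = 5378293266456 - 146779468*√54482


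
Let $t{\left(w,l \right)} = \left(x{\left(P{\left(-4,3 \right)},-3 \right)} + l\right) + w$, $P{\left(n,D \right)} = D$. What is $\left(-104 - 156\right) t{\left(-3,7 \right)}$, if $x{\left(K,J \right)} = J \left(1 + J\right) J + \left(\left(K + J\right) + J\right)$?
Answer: $4420$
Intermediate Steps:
$x{\left(K,J \right)} = K + 2 J + J^{2} \left(1 + J\right)$ ($x{\left(K,J \right)} = J^{2} \left(1 + J\right) + \left(\left(J + K\right) + J\right) = J^{2} \left(1 + J\right) + \left(K + 2 J\right) = K + 2 J + J^{2} \left(1 + J\right)$)
$t{\left(w,l \right)} = -21 + l + w$ ($t{\left(w,l \right)} = \left(\left(3 + \left(-3\right)^{2} + \left(-3\right)^{3} + 2 \left(-3\right)\right) + l\right) + w = \left(\left(3 + 9 - 27 - 6\right) + l\right) + w = \left(-21 + l\right) + w = -21 + l + w$)
$\left(-104 - 156\right) t{\left(-3,7 \right)} = \left(-104 - 156\right) \left(-21 + 7 - 3\right) = \left(-260\right) \left(-17\right) = 4420$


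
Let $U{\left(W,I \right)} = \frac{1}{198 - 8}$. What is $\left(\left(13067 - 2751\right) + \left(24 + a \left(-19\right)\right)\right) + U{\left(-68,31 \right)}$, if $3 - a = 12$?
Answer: $\frac{1997091}{190} \approx 10511.0$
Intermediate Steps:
$a = -9$ ($a = 3 - 12 = -9$)
$U{\left(W,I \right)} = \frac{1}{190}$
$\left(\left(13067 - 2751\right) + \left(24 + a \left(-19\right)\right)\right) + U{\left(-68,31 \right)} = \left(\left(13067 - 2751\right) + \left(24 - -171\right)\right) + \frac{1}{190} = \left(10316 + \left(24 + 171\right)\right) + \frac{1}{190} = \left(10316 + 195\right) + \frac{1}{190} = 10511 + \frac{1}{190} = \frac{1997091}{190}$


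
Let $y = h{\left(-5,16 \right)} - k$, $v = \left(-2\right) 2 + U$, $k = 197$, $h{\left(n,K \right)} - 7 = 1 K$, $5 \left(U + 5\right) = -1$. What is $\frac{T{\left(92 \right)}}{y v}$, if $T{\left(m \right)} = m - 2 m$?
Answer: $- \frac{5}{87} \approx -0.057471$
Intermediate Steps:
$U = - \frac{26}{5}$ ($U = -5 + \frac{1}{5} \left(-1\right) = -5 - \frac{1}{5} = - \frac{26}{5} \approx -5.2$)
$T{\left(m \right)} = - m$
$h{\left(n,K \right)} = 7 + K$ ($h{\left(n,K \right)} = 7 + 1 K = 7 + K$)
$v = - \frac{46}{5}$ ($v = \left(-2\right) 2 - \frac{26}{5} = -4 - \frac{26}{5} = - \frac{46}{5} \approx -9.2$)
$y = -174$ ($y = \left(7 + 16\right) - 197 = 23 - 197 = -174$)
$\frac{T{\left(92 \right)}}{y v} = \frac{\left(-1\right) 92}{\left(-174\right) \left(- \frac{46}{5}\right)} = - \frac{92}{\frac{8004}{5}} = \left(-92\right) \frac{5}{8004} = - \frac{5}{87}$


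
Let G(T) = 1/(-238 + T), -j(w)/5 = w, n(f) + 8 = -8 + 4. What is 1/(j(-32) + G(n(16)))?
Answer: 250/39999 ≈ 0.0062502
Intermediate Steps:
n(f) = -12 (n(f) = -8 + (-8 + 4) = -8 - 4 = -12)
j(w) = -5*w
1/(j(-32) + G(n(16))) = 1/(-5*(-32) + 1/(-238 - 12)) = 1/(160 + 1/(-250)) = 1/(160 - 1/250) = 1/(39999/250) = 250/39999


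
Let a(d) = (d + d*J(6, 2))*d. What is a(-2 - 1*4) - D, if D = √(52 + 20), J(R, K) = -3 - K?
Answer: -144 - 6*√2 ≈ -152.49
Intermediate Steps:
D = 6*√2 (D = √72 = 6*√2 ≈ 8.4853)
a(d) = -4*d² (a(d) = (d + d*(-3 - 1*2))*d = (d + d*(-3 - 2))*d = (d + d*(-5))*d = (d - 5*d)*d = (-4*d)*d = -4*d²)
a(-2 - 1*4) - D = -4*(-2 - 1*4)² - 6*√2 = -4*(-2 - 4)² - 6*√2 = -4*(-6)² - 6*√2 = -4*36 - 6*√2 = -144 - 6*√2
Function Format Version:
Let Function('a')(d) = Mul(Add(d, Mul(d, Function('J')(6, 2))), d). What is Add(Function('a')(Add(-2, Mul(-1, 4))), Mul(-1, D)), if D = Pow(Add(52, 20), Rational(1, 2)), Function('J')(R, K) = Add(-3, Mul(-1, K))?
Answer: Add(-144, Mul(-6, Pow(2, Rational(1, 2)))) ≈ -152.49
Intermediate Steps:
D = Mul(6, Pow(2, Rational(1, 2))) (D = Pow(72, Rational(1, 2)) = Mul(6, Pow(2, Rational(1, 2))) ≈ 8.4853)
Function('a')(d) = Mul(-4, Pow(d, 2)) (Function('a')(d) = Mul(Add(d, Mul(d, Add(-3, Mul(-1, 2)))), d) = Mul(Add(d, Mul(d, Add(-3, -2))), d) = Mul(Add(d, Mul(d, -5)), d) = Mul(Add(d, Mul(-5, d)), d) = Mul(Mul(-4, d), d) = Mul(-4, Pow(d, 2)))
Add(Function('a')(Add(-2, Mul(-1, 4))), Mul(-1, D)) = Add(Mul(-4, Pow(Add(-2, Mul(-1, 4)), 2)), Mul(-1, Mul(6, Pow(2, Rational(1, 2))))) = Add(Mul(-4, Pow(Add(-2, -4), 2)), Mul(-6, Pow(2, Rational(1, 2)))) = Add(Mul(-4, Pow(-6, 2)), Mul(-6, Pow(2, Rational(1, 2)))) = Add(Mul(-4, 36), Mul(-6, Pow(2, Rational(1, 2)))) = Add(-144, Mul(-6, Pow(2, Rational(1, 2))))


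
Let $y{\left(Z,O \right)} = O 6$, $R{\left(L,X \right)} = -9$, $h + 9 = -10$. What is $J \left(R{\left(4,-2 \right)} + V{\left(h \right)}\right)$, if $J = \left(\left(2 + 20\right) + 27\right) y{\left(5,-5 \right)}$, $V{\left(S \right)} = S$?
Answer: $41160$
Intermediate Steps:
$h = -19$ ($h = -9 - 10 = -19$)
$y{\left(Z,O \right)} = 6 O$
$J = -1470$ ($J = \left(\left(2 + 20\right) + 27\right) 6 \left(-5\right) = \left(22 + 27\right) \left(-30\right) = 49 \left(-30\right) = -1470$)
$J \left(R{\left(4,-2 \right)} + V{\left(h \right)}\right) = - 1470 \left(-9 - 19\right) = \left(-1470\right) \left(-28\right) = 41160$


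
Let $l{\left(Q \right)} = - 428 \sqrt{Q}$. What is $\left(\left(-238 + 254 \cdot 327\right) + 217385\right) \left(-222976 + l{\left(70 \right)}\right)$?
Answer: $-66938510080 - 128487740 \sqrt{70} \approx -6.8014 \cdot 10^{10}$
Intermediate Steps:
$\left(\left(-238 + 254 \cdot 327\right) + 217385\right) \left(-222976 + l{\left(70 \right)}\right) = \left(\left(-238 + 254 \cdot 327\right) + 217385\right) \left(-222976 - 428 \sqrt{70}\right) = \left(\left(-238 + 83058\right) + 217385\right) \left(-222976 - 428 \sqrt{70}\right) = \left(82820 + 217385\right) \left(-222976 - 428 \sqrt{70}\right) = 300205 \left(-222976 - 428 \sqrt{70}\right) = -66938510080 - 128487740 \sqrt{70}$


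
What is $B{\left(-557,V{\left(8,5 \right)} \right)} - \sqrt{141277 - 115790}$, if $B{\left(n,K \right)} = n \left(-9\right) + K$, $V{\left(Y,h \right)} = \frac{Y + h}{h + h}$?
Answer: $\frac{50143}{10} - \sqrt{25487} \approx 4854.7$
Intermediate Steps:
$V{\left(Y,h \right)} = \frac{Y + h}{2 h}$
$B{\left(n,K \right)} = K - 9 n$ ($B{\left(n,K \right)} = - 9 n + K = K - 9 n$)
$B{\left(-557,V{\left(8,5 \right)} \right)} - \sqrt{141277 - 115790} = \left(\frac{8 + 5}{2 \cdot 5} - -5013\right) - \sqrt{141277 - 115790} = \left(\frac{1}{2} \cdot \frac{1}{5} \cdot 13 + 5013\right) - \sqrt{25487} = \left(\frac{13}{10} + 5013\right) - \sqrt{25487} = \frac{50143}{10} - \sqrt{25487}$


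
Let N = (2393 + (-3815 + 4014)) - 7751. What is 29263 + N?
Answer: 24104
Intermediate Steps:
N = -5159 (N = (2393 + 199) - 7751 = 2592 - 7751 = -5159)
29263 + N = 29263 - 5159 = 24104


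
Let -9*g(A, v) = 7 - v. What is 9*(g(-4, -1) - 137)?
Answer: -1241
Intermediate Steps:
g(A, v) = -7/9 + v/9 (g(A, v) = -(7 - v)/9 = -7/9 + v/9)
9*(g(-4, -1) - 137) = 9*((-7/9 + (1/9)*(-1)) - 137) = 9*((-7/9 - 1/9) - 137) = 9*(-8/9 - 137) = 9*(-1241/9) = -1241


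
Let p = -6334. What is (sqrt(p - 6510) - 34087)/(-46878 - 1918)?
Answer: 34087/48796 - 13*I*sqrt(19)/24398 ≈ 0.69856 - 0.0023226*I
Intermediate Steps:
(sqrt(p - 6510) - 34087)/(-46878 - 1918) = (sqrt(-6334 - 6510) - 34087)/(-46878 - 1918) = (sqrt(-12844) - 34087)/(-48796) = (26*I*sqrt(19) - 34087)*(-1/48796) = (-34087 + 26*I*sqrt(19))*(-1/48796) = 34087/48796 - 13*I*sqrt(19)/24398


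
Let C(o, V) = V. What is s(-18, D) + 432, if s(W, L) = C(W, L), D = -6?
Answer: 426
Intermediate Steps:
s(W, L) = L
s(-18, D) + 432 = -6 + 432 = 426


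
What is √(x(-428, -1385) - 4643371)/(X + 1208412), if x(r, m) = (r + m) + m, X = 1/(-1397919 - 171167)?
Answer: 1569086*I*√4646569/1896102351431 ≈ 0.0017838*I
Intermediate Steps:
X = -1/1569086 (X = 1/(-1569086) = -1/1569086 ≈ -6.3731e-7)
x(r, m) = r + 2*m (x(r, m) = (m + r) + m = r + 2*m)
√(x(-428, -1385) - 4643371)/(X + 1208412) = √((-428 + 2*(-1385)) - 4643371)/(-1/1569086 + 1208412) = √((-428 - 2770) - 4643371)/(1896102351431/1569086) = √(-3198 - 4643371)*(1569086/1896102351431) = √(-4646569)*(1569086/1896102351431) = (I*√4646569)*(1569086/1896102351431) = 1569086*I*√4646569/1896102351431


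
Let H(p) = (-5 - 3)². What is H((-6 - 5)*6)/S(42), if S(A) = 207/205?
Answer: 13120/207 ≈ 63.382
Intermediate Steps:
S(A) = 207/205 (S(A) = 207*(1/205) = 207/205)
H(p) = 64 (H(p) = (-8)² = 64)
H((-6 - 5)*6)/S(42) = 64/(207/205) = 64*(205/207) = 13120/207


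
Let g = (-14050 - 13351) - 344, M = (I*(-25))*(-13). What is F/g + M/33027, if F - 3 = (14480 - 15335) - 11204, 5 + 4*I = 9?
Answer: 407190637/916334115 ≈ 0.44437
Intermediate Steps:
I = 1 (I = -5/4 + (¼)*9 = -5/4 + 9/4 = 1)
M = 325 (M = (1*(-25))*(-13) = -25*(-13) = 325)
g = -27745 (g = -27401 - 344 = -27745)
F = -12056 (F = 3 + ((14480 - 15335) - 11204) = 3 + (-855 - 11204) = 3 - 12059 = -12056)
F/g + M/33027 = -12056/(-27745) + 325/33027 = -12056*(-1/27745) + 325*(1/33027) = 12056/27745 + 325/33027 = 407190637/916334115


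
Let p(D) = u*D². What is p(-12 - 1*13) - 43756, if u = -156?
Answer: -141256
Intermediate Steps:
p(D) = -156*D²
p(-12 - 1*13) - 43756 = -156*(-12 - 1*13)² - 43756 = -156*(-12 - 13)² - 43756 = -156*(-25)² - 43756 = -156*625 - 43756 = -97500 - 43756 = -141256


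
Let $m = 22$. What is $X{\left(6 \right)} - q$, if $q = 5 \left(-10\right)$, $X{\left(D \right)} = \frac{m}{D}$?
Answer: $\frac{161}{3} \approx 53.667$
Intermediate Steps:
$X{\left(D \right)} = \frac{22}{D}$
$q = -50$
$X{\left(6 \right)} - q = \frac{22}{6} - -50 = 22 \cdot \frac{1}{6} + 50 = \frac{11}{3} + 50 = \frac{161}{3}$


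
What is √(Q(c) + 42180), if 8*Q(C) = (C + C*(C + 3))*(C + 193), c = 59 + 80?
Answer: √3468302/2 ≈ 931.17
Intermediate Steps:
c = 139
Q(C) = (193 + C)*(C + C*(3 + C))/8 (Q(C) = ((C + C*(C + 3))*(C + 193))/8 = ((C + C*(3 + C))*(193 + C))/8 = ((193 + C)*(C + C*(3 + C)))/8 = (193 + C)*(C + C*(3 + C))/8)
√(Q(c) + 42180) = √((⅛)*139*(772 + 139² + 197*139) + 42180) = √((⅛)*139*(772 + 19321 + 27383) + 42180) = √((⅛)*139*47476 + 42180) = √(1649791/2 + 42180) = √(1734151/2) = √3468302/2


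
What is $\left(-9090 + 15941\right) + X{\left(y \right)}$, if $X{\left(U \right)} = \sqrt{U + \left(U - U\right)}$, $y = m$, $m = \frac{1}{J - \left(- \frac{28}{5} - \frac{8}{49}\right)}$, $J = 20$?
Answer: $6851 + \frac{7 \sqrt{7890}}{3156} \approx 6851.2$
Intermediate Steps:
$m = \frac{245}{6312}$ ($m = \frac{1}{20 - \left(- \frac{28}{5} - \frac{8}{49}\right)} = \frac{1}{20 - - \frac{1412}{245}} = \frac{1}{20 + \left(\frac{8}{49} + \frac{28}{5}\right)} = \frac{1}{20 + \frac{1412}{245}} = \frac{1}{\frac{6312}{245}} = \frac{245}{6312} \approx 0.038815$)
$y = \frac{245}{6312} \approx 0.038815$
$X{\left(U \right)} = \sqrt{U}$ ($X{\left(U \right)} = \sqrt{U + 0} = \sqrt{U}$)
$\left(-9090 + 15941\right) + X{\left(y \right)} = \left(-9090 + 15941\right) + \sqrt{\frac{245}{6312}} = 6851 + \frac{7 \sqrt{7890}}{3156}$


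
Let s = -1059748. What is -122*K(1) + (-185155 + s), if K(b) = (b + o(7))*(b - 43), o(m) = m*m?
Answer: -988703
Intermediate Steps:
o(m) = m**2
K(b) = (-43 + b)*(49 + b) (K(b) = (b + 7**2)*(b - 43) = (b + 49)*(-43 + b) = (49 + b)*(-43 + b) = (-43 + b)*(49 + b))
-122*K(1) + (-185155 + s) = -122*(-2107 + 1**2 + 6*1) + (-185155 - 1059748) = -122*(-2107 + 1 + 6) - 1244903 = -122*(-2100) - 1244903 = 256200 - 1244903 = -988703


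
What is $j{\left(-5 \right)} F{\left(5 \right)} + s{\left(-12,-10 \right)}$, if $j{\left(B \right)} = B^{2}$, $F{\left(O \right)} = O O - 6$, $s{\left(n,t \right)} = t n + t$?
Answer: $585$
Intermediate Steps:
$s{\left(n,t \right)} = t + n t$ ($s{\left(n,t \right)} = n t + t = t + n t$)
$F{\left(O \right)} = -6 + O^{2}$ ($F{\left(O \right)} = O^{2} - 6 = -6 + O^{2}$)
$j{\left(-5 \right)} F{\left(5 \right)} + s{\left(-12,-10 \right)} = \left(-5\right)^{2} \left(-6 + 5^{2}\right) - 10 \left(1 - 12\right) = 25 \left(-6 + 25\right) - -110 = 25 \cdot 19 + 110 = 475 + 110 = 585$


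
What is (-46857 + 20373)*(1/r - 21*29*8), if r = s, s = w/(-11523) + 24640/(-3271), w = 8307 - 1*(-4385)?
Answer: 62863514408151/487189 ≈ 1.2903e+8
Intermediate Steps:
w = 12692 (w = 8307 + 4385 = 12692)
s = -1948756/225699 (s = 12692/(-11523) + 24640/(-3271) = 12692*(-1/11523) + 24640*(-1/3271) = -76/69 - 24640/3271 = -1948756/225699 ≈ -8.6343)
r = -1948756/225699 ≈ -8.6343
(-46857 + 20373)*(1/r - 21*29*8) = (-46857 + 20373)*(1/(-1948756/225699) - 21*29*8) = -26484*(-225699/1948756 - 609*8) = -26484*(-225699/1948756 - 4872) = -26484*(-9494564931/1948756) = 62863514408151/487189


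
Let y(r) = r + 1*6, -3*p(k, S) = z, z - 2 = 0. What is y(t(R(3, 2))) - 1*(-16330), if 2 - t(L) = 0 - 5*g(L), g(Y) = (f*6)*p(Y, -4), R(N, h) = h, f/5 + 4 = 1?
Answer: 16638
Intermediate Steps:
z = 2 (z = 2 + 0 = 2)
f = -15 (f = -20 + 5*1 = -20 + 5 = -15)
p(k, S) = -2/3 (p(k, S) = -1/3*2 = -2/3)
g(Y) = 60 (g(Y) = -15*6*(-2/3) = -90*(-2/3) = 60)
t(L) = 302 (t(L) = 2 - (0 - 5*60) = 2 - (0 - 300) = 2 - 1*(-300) = 2 + 300 = 302)
y(r) = 6 + r (y(r) = r + 6 = 6 + r)
y(t(R(3, 2))) - 1*(-16330) = (6 + 302) - 1*(-16330) = 308 + 16330 = 16638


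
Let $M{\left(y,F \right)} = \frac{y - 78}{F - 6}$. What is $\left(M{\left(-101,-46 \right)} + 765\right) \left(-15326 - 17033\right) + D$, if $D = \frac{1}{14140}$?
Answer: $- \frac{2285436324161}{91910} \approx -2.4866 \cdot 10^{7}$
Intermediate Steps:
$M{\left(y,F \right)} = \frac{-78 + y}{-6 + F}$
$D = \frac{1}{14140} \approx 7.0721 \cdot 10^{-5}$
$\left(M{\left(-101,-46 \right)} + 765\right) \left(-15326 - 17033\right) + D = \left(\frac{-78 - 101}{-6 - 46} + 765\right) \left(-15326 - 17033\right) + \frac{1}{14140} = \left(\frac{1}{-52} \left(-179\right) + 765\right) \left(-15326 - 17033\right) + \frac{1}{14140} = \left(\left(- \frac{1}{52}\right) \left(-179\right) + 765\right) \left(-15326 - 17033\right) + \frac{1}{14140} = \left(\frac{179}{52} + 765\right) \left(-32359\right) + \frac{1}{14140} = \frac{39959}{52} \left(-32359\right) + \frac{1}{14140} = - \frac{1293033281}{52} + \frac{1}{14140} = - \frac{2285436324161}{91910}$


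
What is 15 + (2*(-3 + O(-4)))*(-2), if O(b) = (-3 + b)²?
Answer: -169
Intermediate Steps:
15 + (2*(-3 + O(-4)))*(-2) = 15 + (2*(-3 + (-3 - 4)²))*(-2) = 15 + (2*(-3 + (-7)²))*(-2) = 15 + (2*(-3 + 49))*(-2) = 15 + (2*46)*(-2) = 15 + 92*(-2) = 15 - 184 = -169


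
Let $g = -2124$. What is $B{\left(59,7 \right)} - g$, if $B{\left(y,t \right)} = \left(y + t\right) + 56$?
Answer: $2246$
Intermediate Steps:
$B{\left(y,t \right)} = 56 + t + y$ ($B{\left(y,t \right)} = \left(t + y\right) + 56 = 56 + t + y$)
$B{\left(59,7 \right)} - g = \left(56 + 7 + 59\right) - -2124 = 122 + 2124 = 2246$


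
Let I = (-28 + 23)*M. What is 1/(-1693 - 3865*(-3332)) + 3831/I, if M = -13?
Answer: 70947269801/1203751640 ≈ 58.938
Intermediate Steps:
I = 65 (I = (-28 + 23)*(-13) = -5*(-13) = 65)
1/(-1693 - 3865*(-3332)) + 3831/I = 1/(-1693 - 3865*(-3332)) + 3831/65 = -1/3332/(-5558) + 3831*(1/65) = -1/5558*(-1/3332) + 3831/65 = 1/18519256 + 3831/65 = 70947269801/1203751640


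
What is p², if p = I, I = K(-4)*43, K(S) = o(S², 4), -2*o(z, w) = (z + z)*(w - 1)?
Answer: 4260096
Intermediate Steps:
o(z, w) = -z*(-1 + w) (o(z, w) = -(z + z)*(w - 1)/2 = -2*z*(-1 + w)/2 = -z*(-1 + w))
K(S) = -3*S² (K(S) = S²*(1 - 1*4) = S²*(1 - 4) = S²*(-3) = -3*S²)
I = -2064 (I = -3*(-4)²*43 = -3*16*43 = -48*43 = -2064)
p = -2064
p² = (-2064)² = 4260096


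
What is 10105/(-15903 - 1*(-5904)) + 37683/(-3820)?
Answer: -415393417/38196180 ≈ -10.875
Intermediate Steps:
10105/(-15903 - 1*(-5904)) + 37683/(-3820) = 10105/(-15903 + 5904) + 37683*(-1/3820) = 10105/(-9999) - 37683/3820 = 10105*(-1/9999) - 37683/3820 = -10105/9999 - 37683/3820 = -415393417/38196180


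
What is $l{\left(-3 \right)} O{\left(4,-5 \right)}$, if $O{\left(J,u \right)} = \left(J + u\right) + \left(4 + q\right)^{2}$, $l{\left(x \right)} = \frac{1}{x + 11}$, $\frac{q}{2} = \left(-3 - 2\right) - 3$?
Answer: $\frac{143}{8} \approx 17.875$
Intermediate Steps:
$q = -16$ ($q = 2 \left(\left(-3 - 2\right) - 3\right) = 2 \left(-5 - 3\right) = 2 \left(-8\right) = -16$)
$l{\left(x \right)} = \frac{1}{11 + x}$
$O{\left(J,u \right)} = 144 + J + u$ ($O{\left(J,u \right)} = \left(J + u\right) + \left(4 - 16\right)^{2} = \left(J + u\right) + \left(-12\right)^{2} = \left(J + u\right) + 144 = 144 + J + u$)
$l{\left(-3 \right)} O{\left(4,-5 \right)} = \frac{144 + 4 - 5}{11 - 3} = \frac{1}{8} \cdot 143 = \frac{143}{8}$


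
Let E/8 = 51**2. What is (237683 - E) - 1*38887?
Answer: 177988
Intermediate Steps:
E = 20808 (E = 8*51**2 = 8*2601 = 20808)
(237683 - E) - 1*38887 = (237683 - 1*20808) - 1*38887 = (237683 - 20808) - 38887 = 216875 - 38887 = 177988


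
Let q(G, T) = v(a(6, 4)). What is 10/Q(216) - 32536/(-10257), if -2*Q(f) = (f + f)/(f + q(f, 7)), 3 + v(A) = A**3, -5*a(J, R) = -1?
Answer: -30875947/4615650 ≈ -6.6894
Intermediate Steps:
a(J, R) = 1/5 (a(J, R) = -1/5*(-1) = 1/5)
v(A) = -3 + A**3
q(G, T) = -374/125 (q(G, T) = -3 + (1/5)**3 = -3 + 1/125 = -374/125)
Q(f) = -f/(-374/125 + f) (Q(f) = -(f + f)/(2*(f - 374/125)) = -2*f/(2*(-374/125 + f)) = -f/(-374/125 + f))
10/Q(216) - 32536/(-10257) = 10/((-125*216/(-374 + 125*216))) - 32536/(-10257) = 10/((-125*216/(-374 + 27000))) - 32536*(-1/10257) = 10/((-125*216/26626)) + 32536/10257 = 10/((-125*216*1/26626)) + 32536/10257 = 10/(-13500/13313) + 32536/10257 = 10*(-13313/13500) + 32536/10257 = -13313/1350 + 32536/10257 = -30875947/4615650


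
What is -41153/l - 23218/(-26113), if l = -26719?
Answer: 242141433/99673321 ≈ 2.4294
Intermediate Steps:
-41153/l - 23218/(-26113) = -41153/(-26719) - 23218/(-26113) = -41153*(-1/26719) - 23218*(-1/26113) = 5879/3817 + 23218/26113 = 242141433/99673321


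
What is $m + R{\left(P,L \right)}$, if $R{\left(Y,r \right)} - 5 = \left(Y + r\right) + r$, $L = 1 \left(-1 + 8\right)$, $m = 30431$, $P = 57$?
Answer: $30507$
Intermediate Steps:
$L = 7$ ($L = 1 \cdot 7 = 7$)
$R{\left(Y,r \right)} = 5 + Y + 2 r$ ($R{\left(Y,r \right)} = 5 + \left(\left(Y + r\right) + r\right) = 5 + \left(Y + 2 r\right) = 5 + Y + 2 r$)
$m + R{\left(P,L \right)} = 30431 + \left(5 + 57 + 2 \cdot 7\right) = 30431 + \left(5 + 57 + 14\right) = 30431 + 76 = 30507$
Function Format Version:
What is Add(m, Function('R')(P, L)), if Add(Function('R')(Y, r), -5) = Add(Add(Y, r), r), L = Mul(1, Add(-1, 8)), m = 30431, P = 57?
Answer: 30507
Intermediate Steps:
L = 7 (L = Mul(1, 7) = 7)
Function('R')(Y, r) = Add(5, Y, Mul(2, r)) (Function('R')(Y, r) = Add(5, Add(Add(Y, r), r)) = Add(5, Add(Y, Mul(2, r))) = Add(5, Y, Mul(2, r)))
Add(m, Function('R')(P, L)) = Add(30431, Add(5, 57, Mul(2, 7))) = Add(30431, Add(5, 57, 14)) = Add(30431, 76) = 30507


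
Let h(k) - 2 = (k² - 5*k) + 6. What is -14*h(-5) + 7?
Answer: -805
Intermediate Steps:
h(k) = 8 + k² - 5*k (h(k) = 2 + ((k² - 5*k) + 6) = 2 + (6 + k² - 5*k) = 8 + k² - 5*k)
-14*h(-5) + 7 = -14*(8 + (-5)² - 5*(-5)) + 7 = -14*(8 + 25 + 25) + 7 = -14*58 + 7 = -812 + 7 = -805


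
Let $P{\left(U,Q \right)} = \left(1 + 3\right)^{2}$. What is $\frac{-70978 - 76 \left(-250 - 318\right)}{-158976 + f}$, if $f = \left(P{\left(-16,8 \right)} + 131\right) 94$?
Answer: $\frac{4635}{24193} \approx 0.19158$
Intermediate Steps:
$P{\left(U,Q \right)} = 16$ ($P{\left(U,Q \right)} = 4^{2} = 16$)
$f = 13818$ ($f = \left(16 + 131\right) 94 = 147 \cdot 94 = 13818$)
$\frac{-70978 - 76 \left(-250 - 318\right)}{-158976 + f} = \frac{-70978 - 76 \left(-250 - 318\right)}{-158976 + 13818} = \frac{-70978 - -43168}{-145158} = \left(-70978 + 43168\right) \left(- \frac{1}{145158}\right) = \left(-27810\right) \left(- \frac{1}{145158}\right) = \frac{4635}{24193}$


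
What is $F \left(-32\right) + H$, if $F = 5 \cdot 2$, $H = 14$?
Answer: $-306$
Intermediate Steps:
$F = 10$
$F \left(-32\right) + H = 10 \left(-32\right) + 14 = -320 + 14 = -306$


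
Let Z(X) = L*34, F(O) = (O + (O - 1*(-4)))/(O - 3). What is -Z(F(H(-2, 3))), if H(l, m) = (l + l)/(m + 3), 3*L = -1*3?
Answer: 34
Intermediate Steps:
L = -1 (L = (-1*3)/3 = (⅓)*(-3) = -1)
H(l, m) = 2*l/(3 + m) (H(l, m) = (2*l)/(3 + m) = 2*l/(3 + m))
F(O) = (4 + 2*O)/(-3 + O) (F(O) = (O + (O + 4))/(-3 + O) = (O + (4 + O))/(-3 + O) = (4 + 2*O)/(-3 + O))
Z(X) = -34 (Z(X) = -1*34 = -34)
-Z(F(H(-2, 3))) = -1*(-34) = 34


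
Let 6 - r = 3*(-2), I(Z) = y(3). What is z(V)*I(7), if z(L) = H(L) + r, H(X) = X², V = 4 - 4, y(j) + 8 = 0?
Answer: -96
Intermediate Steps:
y(j) = -8 (y(j) = -8 + 0 = -8)
I(Z) = -8
V = 0
r = 12 (r = 6 - 3*(-2) = 6 - 1*(-6) = 6 + 6 = 12)
z(L) = 12 + L² (z(L) = L² + 12 = 12 + L²)
z(V)*I(7) = (12 + 0²)*(-8) = (12 + 0)*(-8) = 12*(-8) = -96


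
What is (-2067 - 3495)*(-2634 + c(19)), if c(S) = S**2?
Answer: 12642426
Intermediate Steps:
(-2067 - 3495)*(-2634 + c(19)) = (-2067 - 3495)*(-2634 + 19**2) = -5562*(-2634 + 361) = -5562*(-2273) = 12642426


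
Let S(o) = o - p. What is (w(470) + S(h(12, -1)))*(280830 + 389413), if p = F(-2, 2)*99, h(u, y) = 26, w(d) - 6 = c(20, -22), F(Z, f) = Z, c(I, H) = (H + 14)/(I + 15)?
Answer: 770013458/5 ≈ 1.5400e+8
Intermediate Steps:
c(I, H) = (14 + H)/(15 + I)
w(d) = 202/35 (w(d) = 6 + (14 - 22)/(15 + 20) = 6 - 8/35 = 202/35)
p = -198 (p = -2*99 = -198)
S(o) = 198 + o (S(o) = o - 1*(-198) = o + 198 = 198 + o)
(w(470) + S(h(12, -1)))*(280830 + 389413) = (202/35 + (198 + 26))*(280830 + 389413) = (202/35 + 224)*670243 = (8042/35)*670243 = 770013458/5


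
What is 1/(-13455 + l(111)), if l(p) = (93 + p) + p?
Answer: -1/13140 ≈ -7.6103e-5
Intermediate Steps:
l(p) = 93 + 2*p
1/(-13455 + l(111)) = 1/(-13455 + (93 + 2*111)) = 1/(-13455 + (93 + 222)) = 1/(-13455 + 315) = 1/(-13140) = -1/13140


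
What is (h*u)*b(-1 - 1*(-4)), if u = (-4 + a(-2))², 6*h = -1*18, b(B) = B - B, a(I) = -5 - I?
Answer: 0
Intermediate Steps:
b(B) = 0
h = -3 (h = (-1*18)/6 = (⅙)*(-18) = -3)
u = 49 (u = (-4 + (-5 - 1*(-2)))² = (-4 + (-5 + 2))² = (-4 - 3)² = (-7)² = 49)
(h*u)*b(-1 - 1*(-4)) = -3*49*0 = -147*0 = 0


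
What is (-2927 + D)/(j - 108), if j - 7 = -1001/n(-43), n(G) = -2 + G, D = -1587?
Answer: 101565/1772 ≈ 57.317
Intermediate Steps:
j = 1316/45 (j = 7 - 1001/(-2 - 43) = 7 - 1001/(-45) = 7 - 1001*(-1/45) = 7 + 1001/45 = 1316/45 ≈ 29.244)
(-2927 + D)/(j - 108) = (-2927 - 1587)/(1316/45 - 108) = -4514/(-3544/45) = -4514*(-45/3544) = 101565/1772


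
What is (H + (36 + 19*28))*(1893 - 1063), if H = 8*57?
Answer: 849920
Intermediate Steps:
H = 456
(H + (36 + 19*28))*(1893 - 1063) = (456 + (36 + 19*28))*(1893 - 1063) = (456 + (36 + 532))*830 = (456 + 568)*830 = 1024*830 = 849920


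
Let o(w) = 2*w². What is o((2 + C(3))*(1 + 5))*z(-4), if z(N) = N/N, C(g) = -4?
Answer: 288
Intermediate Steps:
z(N) = 1
o((2 + C(3))*(1 + 5))*z(-4) = (2*((2 - 4)*(1 + 5))²)*1 = (2*(-2*6)²)*1 = (2*(-12)²)*1 = (2*144)*1 = 288*1 = 288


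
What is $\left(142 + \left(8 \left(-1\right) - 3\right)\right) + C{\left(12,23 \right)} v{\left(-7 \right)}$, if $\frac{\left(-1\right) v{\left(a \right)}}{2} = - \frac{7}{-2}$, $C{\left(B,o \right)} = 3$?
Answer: $110$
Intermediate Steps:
$v{\left(a \right)} = -7$ ($v{\left(a \right)} = - 2 \left(- \frac{7}{-2}\right) = - 2 \left(\left(-7\right) \left(- \frac{1}{2}\right)\right) = \left(-2\right) \frac{7}{2} = -7$)
$\left(142 + \left(8 \left(-1\right) - 3\right)\right) + C{\left(12,23 \right)} v{\left(-7 \right)} = \left(142 + \left(8 \left(-1\right) - 3\right)\right) + 3 \left(-7\right) = \left(142 - 11\right) - 21 = 131 - 21 = 110$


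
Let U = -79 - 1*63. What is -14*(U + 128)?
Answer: 196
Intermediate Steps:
U = -142 (U = -79 - 63 = -142)
-14*(U + 128) = -14*(-142 + 128) = -14*(-14) = 196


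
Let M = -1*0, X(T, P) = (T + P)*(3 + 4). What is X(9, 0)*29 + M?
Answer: 1827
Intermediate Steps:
X(T, P) = 7*P + 7*T (X(T, P) = (P + T)*7 = 7*P + 7*T)
M = 0
X(9, 0)*29 + M = (7*0 + 7*9)*29 + 0 = (0 + 63)*29 + 0 = 63*29 + 0 = 1827 + 0 = 1827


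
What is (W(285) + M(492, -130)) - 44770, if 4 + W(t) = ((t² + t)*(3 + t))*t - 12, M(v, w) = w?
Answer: 6690295884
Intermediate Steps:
W(t) = -16 + t*(3 + t)*(t + t²) (W(t) = -4 + (((t² + t)*(3 + t))*t - 12) = -4 + (((t + t²)*(3 + t))*t - 12) = -4 + (((3 + t)*(t + t²))*t - 12) = -4 + (t*(3 + t)*(t + t²) - 12) = -4 + (-12 + t*(3 + t)*(t + t²)) = -16 + t*(3 + t)*(t + t²))
(W(285) + M(492, -130)) - 44770 = ((-16 + 285⁴ + 3*285² + 4*285³) - 130) - 44770 = ((-16 + 6597500625 + 3*81225 + 4*23149125) - 130) - 44770 = ((-16 + 6597500625 + 243675 + 92596500) - 130) - 44770 = (6690340784 - 130) - 44770 = 6690340654 - 44770 = 6690295884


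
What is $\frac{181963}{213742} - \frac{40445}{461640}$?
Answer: $\frac{7535660413}{9867185688} \approx 0.76371$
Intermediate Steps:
$\frac{181963}{213742} - \frac{40445}{461640} = 181963 \cdot \frac{1}{213742} - \frac{8089}{92328} = \frac{181963}{213742} - \frac{8089}{92328} = \frac{7535660413}{9867185688}$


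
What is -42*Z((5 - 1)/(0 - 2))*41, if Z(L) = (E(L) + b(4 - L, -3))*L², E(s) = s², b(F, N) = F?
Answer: -68880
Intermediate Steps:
Z(L) = L²*(4 + L² - L) (Z(L) = (L² + (4 - L))*L² = (4 + L² - L)*L² = L²*(4 + L² - L))
-42*Z((5 - 1)/(0 - 2))*41 = -42*((5 - 1)/(0 - 2))²*(4 + ((5 - 1)/(0 - 2))² - (5 - 1)/(0 - 2))*41 = -42*(4/(-2))²*(4 + (4/(-2))² - 4/(-2))*41 = -42*(4*(-½))²*(4 + (4*(-½))² - 4*(-1)/2)*41 = -42*(-2)²*(4 + (-2)² - 1*(-2))*41 = -168*(4 + 4 + 2)*41 = -168*10*41 = -42*40*41 = -1680*41 = -68880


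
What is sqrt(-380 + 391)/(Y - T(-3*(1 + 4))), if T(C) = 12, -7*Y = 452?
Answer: -7*sqrt(11)/536 ≈ -0.043314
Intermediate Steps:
Y = -452/7 (Y = -1/7*452 = -452/7 ≈ -64.571)
sqrt(-380 + 391)/(Y - T(-3*(1 + 4))) = sqrt(-380 + 391)/(-452/7 - 1*12) = sqrt(11)/(-452/7 - 12) = sqrt(11)/(-536/7) = sqrt(11)*(-7/536) = -7*sqrt(11)/536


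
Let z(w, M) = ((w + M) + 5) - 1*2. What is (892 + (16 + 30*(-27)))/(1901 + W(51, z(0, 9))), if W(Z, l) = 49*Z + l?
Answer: 49/2206 ≈ 0.022212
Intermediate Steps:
z(w, M) = 3 + M + w (z(w, M) = ((M + w) + 5) - 2 = (5 + M + w) - 2 = 3 + M + w)
W(Z, l) = l + 49*Z
(892 + (16 + 30*(-27)))/(1901 + W(51, z(0, 9))) = (892 + (16 + 30*(-27)))/(1901 + ((3 + 9 + 0) + 49*51)) = (892 + (16 - 810))/(1901 + (12 + 2499)) = (892 - 794)/(1901 + 2511) = 98/4412 = 98*(1/4412) = 49/2206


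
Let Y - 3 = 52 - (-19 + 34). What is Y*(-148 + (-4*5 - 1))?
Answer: -6760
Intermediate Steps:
Y = 40 (Y = 3 + (52 - (-19 + 34)) = 3 + (52 - 1*15) = 3 + (52 - 15) = 3 + 37 = 40)
Y*(-148 + (-4*5 - 1)) = 40*(-148 + (-4*5 - 1)) = 40*(-148 + (-20 - 1)) = 40*(-148 - 21) = 40*(-169) = -6760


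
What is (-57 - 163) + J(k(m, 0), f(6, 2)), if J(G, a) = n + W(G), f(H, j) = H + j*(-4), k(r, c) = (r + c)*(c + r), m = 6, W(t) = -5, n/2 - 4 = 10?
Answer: -197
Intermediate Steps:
n = 28 (n = 8 + 2*10 = 8 + 20 = 28)
k(r, c) = (c + r)² (k(r, c) = (c + r)*(c + r) = (c + r)²)
f(H, j) = H - 4*j
J(G, a) = 23 (J(G, a) = 28 - 5 = 23)
(-57 - 163) + J(k(m, 0), f(6, 2)) = (-57 - 163) + 23 = -220 + 23 = -197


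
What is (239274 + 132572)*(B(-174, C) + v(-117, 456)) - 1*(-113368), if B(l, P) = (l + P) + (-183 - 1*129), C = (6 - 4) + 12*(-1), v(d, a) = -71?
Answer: -210723314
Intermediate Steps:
C = -10 (C = 2 - 12 = -10)
B(l, P) = -312 + P + l (B(l, P) = (P + l) + (-183 - 129) = (P + l) - 312 = -312 + P + l)
(239274 + 132572)*(B(-174, C) + v(-117, 456)) - 1*(-113368) = (239274 + 132572)*((-312 - 10 - 174) - 71) - 1*(-113368) = 371846*(-496 - 71) + 113368 = 371846*(-567) + 113368 = -210836682 + 113368 = -210723314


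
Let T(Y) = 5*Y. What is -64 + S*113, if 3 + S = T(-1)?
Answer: -968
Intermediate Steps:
S = -8 (S = -3 + 5*(-1) = -3 - 5 = -8)
-64 + S*113 = -64 - 8*113 = -64 - 904 = -968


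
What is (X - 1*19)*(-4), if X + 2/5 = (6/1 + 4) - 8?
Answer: 348/5 ≈ 69.600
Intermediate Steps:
X = 8/5 (X = -⅖ + ((6/1 + 4) - 8) = -⅖ + ((6*1 + 4) - 8) = -⅖ + ((6 + 4) - 8) = -⅖ + (10 - 8) = -⅖ + 2 = 8/5 ≈ 1.6000)
(X - 1*19)*(-4) = (8/5 - 1*19)*(-4) = (8/5 - 19)*(-4) = -87/5*(-4) = 348/5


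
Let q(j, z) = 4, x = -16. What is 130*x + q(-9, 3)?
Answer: -2076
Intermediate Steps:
130*x + q(-9, 3) = 130*(-16) + 4 = -2080 + 4 = -2076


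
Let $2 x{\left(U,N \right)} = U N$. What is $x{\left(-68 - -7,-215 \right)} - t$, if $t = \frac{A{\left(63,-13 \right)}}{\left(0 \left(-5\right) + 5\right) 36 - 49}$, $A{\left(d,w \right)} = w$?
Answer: $\frac{1718091}{262} \approx 6557.6$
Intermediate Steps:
$t = - \frac{13}{131}$ ($t = - \frac{13}{\left(0 \left(-5\right) + 5\right) 36 - 49} = - \frac{13}{\left(0 + 5\right) 36 - 49} = - \frac{13}{5 \cdot 36 - 49} = - \frac{13}{180 - 49} = - \frac{13}{131} \approx -0.099237$)
$x{\left(U,N \right)} = \frac{N U}{2}$ ($x{\left(U,N \right)} = \frac{U N}{2} = \frac{N U}{2}$)
$x{\left(-68 - -7,-215 \right)} - t = \frac{1}{2} \left(-215\right) \left(-68 - -7\right) - - \frac{13}{131} = \frac{1}{2} \left(-215\right) \left(-68 + 7\right) + \frac{13}{131} = \frac{1}{2} \left(-215\right) \left(-61\right) + \frac{13}{131} = \frac{13115}{2} + \frac{13}{131} = \frac{1718091}{262}$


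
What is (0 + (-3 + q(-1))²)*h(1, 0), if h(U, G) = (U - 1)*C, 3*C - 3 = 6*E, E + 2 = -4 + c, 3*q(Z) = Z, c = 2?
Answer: 0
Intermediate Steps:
q(Z) = Z/3
E = -4 (E = -2 + (-4 + 2) = -2 - 2 = -4)
C = -7 (C = 1 + (6*(-4))/3 = 1 + (⅓)*(-24) = 1 - 8 = -7)
h(U, G) = 7 - 7*U (h(U, G) = (U - 1)*(-7) = (-1 + U)*(-7) = 7 - 7*U)
(0 + (-3 + q(-1))²)*h(1, 0) = (0 + (-3 + (⅓)*(-1))²)*(7 - 7*1) = (0 + (-3 - ⅓)²)*(7 - 7) = (0 + (-10/3)²)*0 = (0 + 100/9)*0 = (100/9)*0 = 0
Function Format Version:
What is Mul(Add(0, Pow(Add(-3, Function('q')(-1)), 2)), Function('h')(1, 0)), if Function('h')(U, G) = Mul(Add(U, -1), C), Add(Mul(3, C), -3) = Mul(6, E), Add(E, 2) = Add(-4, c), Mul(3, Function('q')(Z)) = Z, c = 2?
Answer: 0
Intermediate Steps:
Function('q')(Z) = Mul(Rational(1, 3), Z)
E = -4 (E = Add(-2, Add(-4, 2)) = Add(-2, -2) = -4)
C = -7 (C = Add(1, Mul(Rational(1, 3), Mul(6, -4))) = Add(1, Mul(Rational(1, 3), -24)) = Add(1, -8) = -7)
Function('h')(U, G) = Add(7, Mul(-7, U)) (Function('h')(U, G) = Mul(Add(U, -1), -7) = Mul(Add(-1, U), -7) = Add(7, Mul(-7, U)))
Mul(Add(0, Pow(Add(-3, Function('q')(-1)), 2)), Function('h')(1, 0)) = Mul(Add(0, Pow(Add(-3, Mul(Rational(1, 3), -1)), 2)), Add(7, Mul(-7, 1))) = Mul(Add(0, Pow(Add(-3, Rational(-1, 3)), 2)), Add(7, -7)) = Mul(Add(0, Pow(Rational(-10, 3), 2)), 0) = Mul(Add(0, Rational(100, 9)), 0) = Mul(Rational(100, 9), 0) = 0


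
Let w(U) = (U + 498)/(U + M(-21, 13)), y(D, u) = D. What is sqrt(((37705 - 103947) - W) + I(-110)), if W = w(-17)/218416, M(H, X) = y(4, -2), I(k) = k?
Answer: I*sqrt(197834911430145)/54604 ≈ 257.59*I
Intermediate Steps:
M(H, X) = 4
w(U) = (498 + U)/(4 + U) (w(U) = (U + 498)/(U + 4) = (498 + U)/(4 + U))
W = -37/218416 (W = ((498 - 17)/(4 - 17))/218416 = (481/(-13))*(1/218416) = -1/13*481*(1/218416) = -37*1/218416 = -37/218416 ≈ -0.00016940)
sqrt(((37705 - 103947) - W) + I(-110)) = sqrt(((37705 - 103947) - 1*(-37/218416)) - 110) = sqrt((-66242 + 37/218416) - 110) = sqrt(-14468312635/218416 - 110) = sqrt(-14492338395/218416) = I*sqrt(197834911430145)/54604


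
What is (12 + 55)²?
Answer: 4489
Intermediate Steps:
(12 + 55)² = 67² = 4489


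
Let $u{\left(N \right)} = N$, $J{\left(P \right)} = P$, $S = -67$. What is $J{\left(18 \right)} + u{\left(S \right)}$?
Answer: $-49$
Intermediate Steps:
$J{\left(18 \right)} + u{\left(S \right)} = 18 - 67 = -49$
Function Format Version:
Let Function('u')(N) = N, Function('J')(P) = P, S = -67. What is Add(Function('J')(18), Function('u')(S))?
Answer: -49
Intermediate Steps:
Add(Function('J')(18), Function('u')(S)) = Add(18, -67) = -49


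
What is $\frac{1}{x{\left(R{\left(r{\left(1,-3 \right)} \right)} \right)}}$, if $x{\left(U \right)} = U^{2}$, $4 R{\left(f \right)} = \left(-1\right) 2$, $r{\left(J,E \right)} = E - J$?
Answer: $4$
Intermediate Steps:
$R{\left(f \right)} = - \frac{1}{2}$ ($R{\left(f \right)} = \frac{\left(-1\right) 2}{4} = \frac{1}{4} \left(-2\right) = - \frac{1}{2}$)
$\frac{1}{x{\left(R{\left(r{\left(1,-3 \right)} \right)} \right)}} = \frac{1}{\left(- \frac{1}{2}\right)^{2}} = \frac{1}{\frac{1}{4}} = 4$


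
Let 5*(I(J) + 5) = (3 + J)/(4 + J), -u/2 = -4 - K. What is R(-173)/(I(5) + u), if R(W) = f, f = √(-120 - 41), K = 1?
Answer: 45*I*√161/233 ≈ 2.4506*I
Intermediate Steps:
u = 10 (u = -2*(-4 - 1*1) = -2*(-4 - 1) = -2*(-5) = 10)
I(J) = -5 + (3 + J)/(5*(4 + J)) (I(J) = -5 + ((3 + J)/(4 + J))/5 = -5 + (3 + J)/(5*(4 + J)))
f = I*√161 (f = √(-161) = I*√161 ≈ 12.689*I)
R(W) = I*√161
R(-173)/(I(5) + u) = (I*√161)/((-97 - 24*5)/(5*(4 + 5)) + 10) = (I*√161)/((⅕)*(-97 - 120)/9 + 10) = (I*√161)/((⅕)*(⅑)*(-217) + 10) = (I*√161)/(-217/45 + 10) = (I*√161)/(233/45) = 45*(I*√161)/233 = 45*I*√161/233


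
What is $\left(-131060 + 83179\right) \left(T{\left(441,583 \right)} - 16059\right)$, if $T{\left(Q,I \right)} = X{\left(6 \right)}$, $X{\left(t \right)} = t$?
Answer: $768633693$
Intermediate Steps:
$T{\left(Q,I \right)} = 6$
$\left(-131060 + 83179\right) \left(T{\left(441,583 \right)} - 16059\right) = \left(-131060 + 83179\right) \left(6 - 16059\right) = \left(-47881\right) \left(-16053\right) = 768633693$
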